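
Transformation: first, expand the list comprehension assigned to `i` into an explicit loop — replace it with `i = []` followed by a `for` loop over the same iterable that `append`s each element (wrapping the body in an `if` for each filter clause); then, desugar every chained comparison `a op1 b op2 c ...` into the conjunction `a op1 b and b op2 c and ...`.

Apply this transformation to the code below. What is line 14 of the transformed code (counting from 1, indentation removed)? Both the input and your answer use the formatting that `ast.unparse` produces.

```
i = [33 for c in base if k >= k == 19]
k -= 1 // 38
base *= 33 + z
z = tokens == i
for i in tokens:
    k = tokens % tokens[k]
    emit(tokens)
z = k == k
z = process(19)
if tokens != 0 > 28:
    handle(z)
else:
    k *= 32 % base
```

Transformed code:
i = []
for c in base:
    if k >= k and k == 19:
        i.append(33)
k -= 1 // 38
base *= 33 + z
z = tokens == i
for i in tokens:
    k = tokens % tokens[k]
    emit(tokens)
z = k == k
z = process(19)
if tokens != 0 and 0 > 28:
    handle(z)
else:
    k *= 32 % base

handle(z)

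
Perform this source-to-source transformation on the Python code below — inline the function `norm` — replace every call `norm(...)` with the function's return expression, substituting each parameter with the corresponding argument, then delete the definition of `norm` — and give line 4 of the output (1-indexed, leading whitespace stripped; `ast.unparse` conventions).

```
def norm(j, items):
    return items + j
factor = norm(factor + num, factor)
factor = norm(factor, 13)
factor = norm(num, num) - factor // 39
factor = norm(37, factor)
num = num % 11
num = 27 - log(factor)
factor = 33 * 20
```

factor = factor + 37

Transformed code:
factor = factor + (factor + num)
factor = 13 + factor
factor = num + num - factor // 39
factor = factor + 37
num = num % 11
num = 27 - log(factor)
factor = 33 * 20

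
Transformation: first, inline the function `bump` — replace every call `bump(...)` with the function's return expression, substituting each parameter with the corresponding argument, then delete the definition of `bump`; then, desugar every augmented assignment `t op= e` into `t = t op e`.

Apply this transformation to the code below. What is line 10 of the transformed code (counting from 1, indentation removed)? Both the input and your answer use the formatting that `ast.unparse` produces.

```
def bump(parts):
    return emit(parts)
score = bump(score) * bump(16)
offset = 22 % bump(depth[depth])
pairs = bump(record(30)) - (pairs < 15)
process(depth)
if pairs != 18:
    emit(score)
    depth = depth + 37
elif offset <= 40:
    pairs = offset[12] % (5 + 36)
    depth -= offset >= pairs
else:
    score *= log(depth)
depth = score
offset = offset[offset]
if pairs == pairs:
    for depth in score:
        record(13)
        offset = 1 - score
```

Transformed code:
score = emit(score) * emit(16)
offset = 22 % emit(depth[depth])
pairs = emit(record(30)) - (pairs < 15)
process(depth)
if pairs != 18:
    emit(score)
    depth = depth + 37
elif offset <= 40:
    pairs = offset[12] % (5 + 36)
    depth = depth - (offset >= pairs)
else:
    score = score * log(depth)
depth = score
offset = offset[offset]
if pairs == pairs:
    for depth in score:
        record(13)
        offset = 1 - score

depth = depth - (offset >= pairs)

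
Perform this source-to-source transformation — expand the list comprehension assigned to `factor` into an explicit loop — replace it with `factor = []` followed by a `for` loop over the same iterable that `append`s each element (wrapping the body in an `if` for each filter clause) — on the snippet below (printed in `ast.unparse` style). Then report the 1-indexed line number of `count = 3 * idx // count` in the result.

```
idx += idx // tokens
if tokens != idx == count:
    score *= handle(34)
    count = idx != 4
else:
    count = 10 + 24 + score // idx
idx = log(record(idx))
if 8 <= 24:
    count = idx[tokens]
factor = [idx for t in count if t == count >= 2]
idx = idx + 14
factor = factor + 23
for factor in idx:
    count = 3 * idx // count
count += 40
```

17

Transformed code:
idx += idx // tokens
if tokens != idx == count:
    score *= handle(34)
    count = idx != 4
else:
    count = 10 + 24 + score // idx
idx = log(record(idx))
if 8 <= 24:
    count = idx[tokens]
factor = []
for t in count:
    if t == count >= 2:
        factor.append(idx)
idx = idx + 14
factor = factor + 23
for factor in idx:
    count = 3 * idx // count
count += 40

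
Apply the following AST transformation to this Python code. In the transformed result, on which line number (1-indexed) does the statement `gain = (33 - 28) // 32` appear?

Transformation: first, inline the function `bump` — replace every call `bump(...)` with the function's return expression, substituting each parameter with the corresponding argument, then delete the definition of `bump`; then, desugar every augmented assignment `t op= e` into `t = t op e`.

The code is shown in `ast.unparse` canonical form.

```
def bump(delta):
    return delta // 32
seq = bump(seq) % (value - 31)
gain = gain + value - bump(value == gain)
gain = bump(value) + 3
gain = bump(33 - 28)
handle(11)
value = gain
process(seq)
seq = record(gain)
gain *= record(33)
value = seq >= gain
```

Transformed code:
seq = seq // 32 % (value - 31)
gain = gain + value - (value == gain) // 32
gain = value // 32 + 3
gain = (33 - 28) // 32
handle(11)
value = gain
process(seq)
seq = record(gain)
gain = gain * record(33)
value = seq >= gain

4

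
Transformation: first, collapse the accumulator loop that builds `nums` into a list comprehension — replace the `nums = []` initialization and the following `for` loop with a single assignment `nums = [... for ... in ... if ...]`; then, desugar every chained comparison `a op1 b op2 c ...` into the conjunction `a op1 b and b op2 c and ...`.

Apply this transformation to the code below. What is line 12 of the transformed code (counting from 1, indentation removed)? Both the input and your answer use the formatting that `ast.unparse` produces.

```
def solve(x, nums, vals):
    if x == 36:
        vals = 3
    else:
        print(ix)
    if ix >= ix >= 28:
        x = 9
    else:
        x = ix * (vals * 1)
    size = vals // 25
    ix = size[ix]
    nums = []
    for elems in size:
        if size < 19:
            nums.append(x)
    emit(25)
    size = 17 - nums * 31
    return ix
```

Transformed code:
def solve(x, nums, vals):
    if x == 36:
        vals = 3
    else:
        print(ix)
    if ix >= ix and ix >= 28:
        x = 9
    else:
        x = ix * (vals * 1)
    size = vals // 25
    ix = size[ix]
    nums = [x for elems in size if size < 19]
    emit(25)
    size = 17 - nums * 31
    return ix

nums = [x for elems in size if size < 19]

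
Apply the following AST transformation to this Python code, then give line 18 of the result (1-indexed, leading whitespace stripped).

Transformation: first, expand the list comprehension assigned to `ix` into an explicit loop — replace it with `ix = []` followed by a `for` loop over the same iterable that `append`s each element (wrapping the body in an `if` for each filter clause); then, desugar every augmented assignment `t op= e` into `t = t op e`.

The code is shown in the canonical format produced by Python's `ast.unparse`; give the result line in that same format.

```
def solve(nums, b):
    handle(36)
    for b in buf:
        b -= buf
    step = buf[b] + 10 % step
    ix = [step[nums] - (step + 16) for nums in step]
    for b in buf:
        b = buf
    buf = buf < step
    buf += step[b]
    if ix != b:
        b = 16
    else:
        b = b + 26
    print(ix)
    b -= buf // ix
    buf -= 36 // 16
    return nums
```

Transformed code:
def solve(nums, b):
    handle(36)
    for b in buf:
        b = b - buf
    step = buf[b] + 10 % step
    ix = []
    for nums in step:
        ix.append(step[nums] - (step + 16))
    for b in buf:
        b = buf
    buf = buf < step
    buf = buf + step[b]
    if ix != b:
        b = 16
    else:
        b = b + 26
    print(ix)
    b = b - buf // ix
    buf = buf - 36 // 16
    return nums

b = b - buf // ix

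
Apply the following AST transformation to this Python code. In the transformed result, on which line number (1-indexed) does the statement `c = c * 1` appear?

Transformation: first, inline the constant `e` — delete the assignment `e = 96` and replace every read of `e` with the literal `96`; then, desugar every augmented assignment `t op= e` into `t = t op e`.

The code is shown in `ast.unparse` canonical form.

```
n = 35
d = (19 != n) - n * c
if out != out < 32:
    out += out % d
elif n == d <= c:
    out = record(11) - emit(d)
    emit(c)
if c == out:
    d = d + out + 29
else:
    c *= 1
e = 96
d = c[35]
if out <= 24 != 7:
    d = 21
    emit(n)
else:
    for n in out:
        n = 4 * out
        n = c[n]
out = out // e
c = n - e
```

11

Transformed code:
n = 35
d = (19 != n) - n * c
if out != out < 32:
    out = out + out % d
elif n == d <= c:
    out = record(11) - emit(d)
    emit(c)
if c == out:
    d = d + out + 29
else:
    c = c * 1
d = c[35]
if out <= 24 != 7:
    d = 21
    emit(n)
else:
    for n in out:
        n = 4 * out
        n = c[n]
out = out // 96
c = n - 96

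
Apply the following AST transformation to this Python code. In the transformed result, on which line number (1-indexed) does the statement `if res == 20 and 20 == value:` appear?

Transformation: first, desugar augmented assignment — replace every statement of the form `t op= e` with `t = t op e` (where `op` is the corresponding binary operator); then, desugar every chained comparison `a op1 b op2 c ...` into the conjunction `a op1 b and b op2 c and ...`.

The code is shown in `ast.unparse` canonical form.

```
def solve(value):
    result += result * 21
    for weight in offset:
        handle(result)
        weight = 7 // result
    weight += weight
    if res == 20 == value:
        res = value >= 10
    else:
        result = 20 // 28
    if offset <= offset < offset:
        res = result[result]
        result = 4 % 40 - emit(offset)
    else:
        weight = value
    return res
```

Transformed code:
def solve(value):
    result = result + result * 21
    for weight in offset:
        handle(result)
        weight = 7 // result
    weight = weight + weight
    if res == 20 and 20 == value:
        res = value >= 10
    else:
        result = 20 // 28
    if offset <= offset and offset < offset:
        res = result[result]
        result = 4 % 40 - emit(offset)
    else:
        weight = value
    return res

7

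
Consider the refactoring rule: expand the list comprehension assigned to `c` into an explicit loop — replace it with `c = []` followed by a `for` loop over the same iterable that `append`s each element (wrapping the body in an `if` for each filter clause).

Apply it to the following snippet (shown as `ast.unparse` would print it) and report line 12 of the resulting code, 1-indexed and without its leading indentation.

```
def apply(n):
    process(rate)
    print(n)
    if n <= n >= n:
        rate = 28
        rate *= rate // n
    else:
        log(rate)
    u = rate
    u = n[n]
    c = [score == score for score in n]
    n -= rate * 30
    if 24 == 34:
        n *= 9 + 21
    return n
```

Transformed code:
def apply(n):
    process(rate)
    print(n)
    if n <= n >= n:
        rate = 28
        rate *= rate // n
    else:
        log(rate)
    u = rate
    u = n[n]
    c = []
    for score in n:
        c.append(score == score)
    n -= rate * 30
    if 24 == 34:
        n *= 9 + 21
    return n

for score in n:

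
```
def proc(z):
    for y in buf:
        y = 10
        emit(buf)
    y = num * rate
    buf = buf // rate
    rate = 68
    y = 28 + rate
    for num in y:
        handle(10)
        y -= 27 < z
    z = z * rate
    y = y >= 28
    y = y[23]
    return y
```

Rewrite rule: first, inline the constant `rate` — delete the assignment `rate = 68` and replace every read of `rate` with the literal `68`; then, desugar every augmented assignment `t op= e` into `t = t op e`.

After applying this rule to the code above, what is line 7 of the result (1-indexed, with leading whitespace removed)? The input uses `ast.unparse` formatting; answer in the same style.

y = 28 + 68

Transformed code:
def proc(z):
    for y in buf:
        y = 10
        emit(buf)
    y = num * 68
    buf = buf // 68
    y = 28 + 68
    for num in y:
        handle(10)
        y = y - (27 < z)
    z = z * 68
    y = y >= 28
    y = y[23]
    return y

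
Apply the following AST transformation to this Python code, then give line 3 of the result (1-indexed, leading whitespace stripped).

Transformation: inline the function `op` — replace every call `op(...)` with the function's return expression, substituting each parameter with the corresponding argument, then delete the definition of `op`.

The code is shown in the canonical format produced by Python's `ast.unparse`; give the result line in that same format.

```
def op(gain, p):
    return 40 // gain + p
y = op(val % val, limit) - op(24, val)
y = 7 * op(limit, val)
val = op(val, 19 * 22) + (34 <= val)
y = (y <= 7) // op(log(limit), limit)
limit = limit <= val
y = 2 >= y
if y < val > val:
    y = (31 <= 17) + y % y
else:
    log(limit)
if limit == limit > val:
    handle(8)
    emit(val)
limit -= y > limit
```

val = 40 // val + 19 * 22 + (34 <= val)

Transformed code:
y = 40 // (val % val) + limit - (40 // 24 + val)
y = 7 * (40 // limit + val)
val = 40 // val + 19 * 22 + (34 <= val)
y = (y <= 7) // (40 // log(limit) + limit)
limit = limit <= val
y = 2 >= y
if y < val > val:
    y = (31 <= 17) + y % y
else:
    log(limit)
if limit == limit > val:
    handle(8)
    emit(val)
limit -= y > limit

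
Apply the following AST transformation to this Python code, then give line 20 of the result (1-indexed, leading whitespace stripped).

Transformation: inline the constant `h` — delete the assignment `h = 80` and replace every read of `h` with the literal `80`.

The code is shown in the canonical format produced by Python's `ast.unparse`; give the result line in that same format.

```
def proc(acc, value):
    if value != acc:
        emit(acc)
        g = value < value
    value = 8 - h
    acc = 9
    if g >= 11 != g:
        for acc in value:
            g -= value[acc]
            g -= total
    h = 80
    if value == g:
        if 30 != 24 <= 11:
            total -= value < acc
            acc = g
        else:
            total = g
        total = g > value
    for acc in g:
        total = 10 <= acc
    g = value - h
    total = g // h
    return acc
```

g = value - 80

Transformed code:
def proc(acc, value):
    if value != acc:
        emit(acc)
        g = value < value
    value = 8 - 80
    acc = 9
    if g >= 11 != g:
        for acc in value:
            g -= value[acc]
            g -= total
    if value == g:
        if 30 != 24 <= 11:
            total -= value < acc
            acc = g
        else:
            total = g
        total = g > value
    for acc in g:
        total = 10 <= acc
    g = value - 80
    total = g // 80
    return acc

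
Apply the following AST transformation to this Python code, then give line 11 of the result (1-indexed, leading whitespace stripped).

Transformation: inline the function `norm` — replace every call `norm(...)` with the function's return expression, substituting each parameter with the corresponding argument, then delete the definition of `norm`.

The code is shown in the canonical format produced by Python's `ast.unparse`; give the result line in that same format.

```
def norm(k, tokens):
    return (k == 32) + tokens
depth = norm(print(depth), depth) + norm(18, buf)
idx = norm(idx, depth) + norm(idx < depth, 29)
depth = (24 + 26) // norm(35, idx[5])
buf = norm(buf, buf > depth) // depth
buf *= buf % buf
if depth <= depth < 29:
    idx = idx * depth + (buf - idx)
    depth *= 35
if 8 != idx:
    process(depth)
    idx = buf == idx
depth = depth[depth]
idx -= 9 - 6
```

idx = buf == idx

Transformed code:
depth = (print(depth) == 32) + depth + ((18 == 32) + buf)
idx = (idx == 32) + depth + (((idx < depth) == 32) + 29)
depth = (24 + 26) // ((35 == 32) + idx[5])
buf = ((buf == 32) + (buf > depth)) // depth
buf *= buf % buf
if depth <= depth < 29:
    idx = idx * depth + (buf - idx)
    depth *= 35
if 8 != idx:
    process(depth)
    idx = buf == idx
depth = depth[depth]
idx -= 9 - 6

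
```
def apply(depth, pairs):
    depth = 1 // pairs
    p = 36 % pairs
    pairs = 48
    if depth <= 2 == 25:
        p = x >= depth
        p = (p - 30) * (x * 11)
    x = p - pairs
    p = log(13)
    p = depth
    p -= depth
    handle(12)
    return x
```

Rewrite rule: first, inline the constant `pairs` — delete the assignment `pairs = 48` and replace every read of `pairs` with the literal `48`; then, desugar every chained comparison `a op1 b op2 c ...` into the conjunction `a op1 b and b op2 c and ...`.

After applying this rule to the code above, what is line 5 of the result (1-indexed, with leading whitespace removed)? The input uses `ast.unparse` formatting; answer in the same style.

Transformed code:
def apply(depth, pairs):
    depth = 1 // 48
    p = 36 % 48
    if depth <= 2 and 2 == 25:
        p = x >= depth
        p = (p - 30) * (x * 11)
    x = p - 48
    p = log(13)
    p = depth
    p -= depth
    handle(12)
    return x

p = x >= depth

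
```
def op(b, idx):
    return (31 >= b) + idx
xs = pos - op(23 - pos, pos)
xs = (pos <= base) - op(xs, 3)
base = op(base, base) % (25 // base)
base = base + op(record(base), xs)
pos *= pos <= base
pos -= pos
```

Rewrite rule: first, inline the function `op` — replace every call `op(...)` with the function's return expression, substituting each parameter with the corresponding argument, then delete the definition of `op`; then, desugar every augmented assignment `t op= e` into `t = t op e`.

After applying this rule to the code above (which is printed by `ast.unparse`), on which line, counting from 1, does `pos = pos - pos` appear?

6

Transformed code:
xs = pos - ((31 >= 23 - pos) + pos)
xs = (pos <= base) - ((31 >= xs) + 3)
base = ((31 >= base) + base) % (25 // base)
base = base + ((31 >= record(base)) + xs)
pos = pos * (pos <= base)
pos = pos - pos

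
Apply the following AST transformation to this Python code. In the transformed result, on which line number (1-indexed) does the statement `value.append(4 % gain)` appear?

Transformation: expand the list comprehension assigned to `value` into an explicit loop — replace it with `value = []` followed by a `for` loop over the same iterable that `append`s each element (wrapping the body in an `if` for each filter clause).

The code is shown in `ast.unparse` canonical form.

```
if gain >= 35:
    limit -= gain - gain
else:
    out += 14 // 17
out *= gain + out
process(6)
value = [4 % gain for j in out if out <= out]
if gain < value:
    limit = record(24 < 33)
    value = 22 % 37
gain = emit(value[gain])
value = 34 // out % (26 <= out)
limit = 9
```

10

Transformed code:
if gain >= 35:
    limit -= gain - gain
else:
    out += 14 // 17
out *= gain + out
process(6)
value = []
for j in out:
    if out <= out:
        value.append(4 % gain)
if gain < value:
    limit = record(24 < 33)
    value = 22 % 37
gain = emit(value[gain])
value = 34 // out % (26 <= out)
limit = 9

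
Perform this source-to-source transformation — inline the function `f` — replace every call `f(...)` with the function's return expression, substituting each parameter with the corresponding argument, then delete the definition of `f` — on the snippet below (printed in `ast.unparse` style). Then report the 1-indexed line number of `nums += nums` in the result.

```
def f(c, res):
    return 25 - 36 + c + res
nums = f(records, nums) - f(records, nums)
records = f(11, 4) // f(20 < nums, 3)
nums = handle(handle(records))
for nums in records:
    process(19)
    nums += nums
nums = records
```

Transformed code:
nums = 25 - 36 + records + nums - (25 - 36 + records + nums)
records = (25 - 36 + 11 + 4) // (25 - 36 + (20 < nums) + 3)
nums = handle(handle(records))
for nums in records:
    process(19)
    nums += nums
nums = records

6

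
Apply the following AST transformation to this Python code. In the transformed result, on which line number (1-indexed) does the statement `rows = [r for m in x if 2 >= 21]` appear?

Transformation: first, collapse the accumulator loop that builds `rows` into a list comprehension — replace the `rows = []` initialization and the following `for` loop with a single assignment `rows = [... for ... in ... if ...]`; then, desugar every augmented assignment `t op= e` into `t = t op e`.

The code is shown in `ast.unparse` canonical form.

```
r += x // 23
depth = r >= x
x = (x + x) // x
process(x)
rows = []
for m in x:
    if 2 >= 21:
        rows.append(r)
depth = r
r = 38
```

5

Transformed code:
r = r + x // 23
depth = r >= x
x = (x + x) // x
process(x)
rows = [r for m in x if 2 >= 21]
depth = r
r = 38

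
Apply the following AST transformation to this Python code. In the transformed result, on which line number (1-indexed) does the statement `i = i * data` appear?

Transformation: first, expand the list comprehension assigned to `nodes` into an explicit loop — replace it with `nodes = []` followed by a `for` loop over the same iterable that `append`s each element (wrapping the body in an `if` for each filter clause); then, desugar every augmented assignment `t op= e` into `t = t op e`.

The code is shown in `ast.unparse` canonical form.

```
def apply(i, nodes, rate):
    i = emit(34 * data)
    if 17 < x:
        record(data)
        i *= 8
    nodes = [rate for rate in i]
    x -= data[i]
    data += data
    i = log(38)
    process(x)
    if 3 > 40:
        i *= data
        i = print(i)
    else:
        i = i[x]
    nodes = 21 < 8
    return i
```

14

Transformed code:
def apply(i, nodes, rate):
    i = emit(34 * data)
    if 17 < x:
        record(data)
        i = i * 8
    nodes = []
    for rate in i:
        nodes.append(rate)
    x = x - data[i]
    data = data + data
    i = log(38)
    process(x)
    if 3 > 40:
        i = i * data
        i = print(i)
    else:
        i = i[x]
    nodes = 21 < 8
    return i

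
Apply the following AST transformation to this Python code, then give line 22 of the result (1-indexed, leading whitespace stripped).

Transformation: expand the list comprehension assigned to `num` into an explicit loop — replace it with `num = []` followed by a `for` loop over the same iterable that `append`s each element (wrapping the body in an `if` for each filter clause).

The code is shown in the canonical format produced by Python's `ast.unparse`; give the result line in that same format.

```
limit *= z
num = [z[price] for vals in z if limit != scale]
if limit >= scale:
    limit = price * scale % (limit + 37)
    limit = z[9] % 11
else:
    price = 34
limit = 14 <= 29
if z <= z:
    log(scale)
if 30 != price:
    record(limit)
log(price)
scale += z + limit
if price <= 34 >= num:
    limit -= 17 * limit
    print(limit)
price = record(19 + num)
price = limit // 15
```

Transformed code:
limit *= z
num = []
for vals in z:
    if limit != scale:
        num.append(z[price])
if limit >= scale:
    limit = price * scale % (limit + 37)
    limit = z[9] % 11
else:
    price = 34
limit = 14 <= 29
if z <= z:
    log(scale)
if 30 != price:
    record(limit)
log(price)
scale += z + limit
if price <= 34 >= num:
    limit -= 17 * limit
    print(limit)
price = record(19 + num)
price = limit // 15

price = limit // 15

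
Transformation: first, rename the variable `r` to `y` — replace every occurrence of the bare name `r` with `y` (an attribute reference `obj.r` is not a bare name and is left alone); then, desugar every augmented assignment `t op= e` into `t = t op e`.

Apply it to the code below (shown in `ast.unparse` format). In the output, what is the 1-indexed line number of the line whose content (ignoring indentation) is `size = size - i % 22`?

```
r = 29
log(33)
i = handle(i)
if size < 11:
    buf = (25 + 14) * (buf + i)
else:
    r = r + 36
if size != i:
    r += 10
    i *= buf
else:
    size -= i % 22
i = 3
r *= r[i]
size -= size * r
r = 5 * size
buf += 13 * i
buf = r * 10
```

12

Transformed code:
y = 29
log(33)
i = handle(i)
if size < 11:
    buf = (25 + 14) * (buf + i)
else:
    y = y + 36
if size != i:
    y = y + 10
    i = i * buf
else:
    size = size - i % 22
i = 3
y = y * y[i]
size = size - size * y
y = 5 * size
buf = buf + 13 * i
buf = y * 10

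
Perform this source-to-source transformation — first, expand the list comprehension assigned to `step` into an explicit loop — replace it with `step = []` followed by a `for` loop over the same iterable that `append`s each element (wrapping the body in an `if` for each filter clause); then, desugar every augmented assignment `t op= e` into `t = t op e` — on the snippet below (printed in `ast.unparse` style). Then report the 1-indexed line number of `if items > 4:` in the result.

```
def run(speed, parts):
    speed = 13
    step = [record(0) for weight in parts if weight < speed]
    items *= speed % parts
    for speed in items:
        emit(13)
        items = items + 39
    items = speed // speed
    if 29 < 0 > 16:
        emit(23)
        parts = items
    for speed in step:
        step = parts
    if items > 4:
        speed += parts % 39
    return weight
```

Transformed code:
def run(speed, parts):
    speed = 13
    step = []
    for weight in parts:
        if weight < speed:
            step.append(record(0))
    items = items * (speed % parts)
    for speed in items:
        emit(13)
        items = items + 39
    items = speed // speed
    if 29 < 0 > 16:
        emit(23)
        parts = items
    for speed in step:
        step = parts
    if items > 4:
        speed = speed + parts % 39
    return weight

17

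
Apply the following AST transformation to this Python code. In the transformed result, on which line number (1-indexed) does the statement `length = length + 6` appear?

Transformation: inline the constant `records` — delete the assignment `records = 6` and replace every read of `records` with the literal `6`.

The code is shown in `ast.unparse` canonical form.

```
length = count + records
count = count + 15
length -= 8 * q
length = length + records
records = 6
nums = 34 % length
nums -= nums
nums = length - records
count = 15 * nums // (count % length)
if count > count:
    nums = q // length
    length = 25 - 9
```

Transformed code:
length = count + 6
count = count + 15
length -= 8 * q
length = length + 6
nums = 34 % length
nums -= nums
nums = length - 6
count = 15 * nums // (count % length)
if count > count:
    nums = q // length
    length = 25 - 9

4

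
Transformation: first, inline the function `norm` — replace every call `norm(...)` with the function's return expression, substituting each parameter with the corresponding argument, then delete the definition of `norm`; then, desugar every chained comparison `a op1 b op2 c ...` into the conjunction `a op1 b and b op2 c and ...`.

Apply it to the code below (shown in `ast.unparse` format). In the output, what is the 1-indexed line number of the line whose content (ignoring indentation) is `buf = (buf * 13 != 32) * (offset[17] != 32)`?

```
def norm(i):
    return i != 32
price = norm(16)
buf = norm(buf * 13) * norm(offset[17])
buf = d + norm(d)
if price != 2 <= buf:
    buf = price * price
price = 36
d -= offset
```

Transformed code:
price = 16 != 32
buf = (buf * 13 != 32) * (offset[17] != 32)
buf = d + (d != 32)
if price != 2 and 2 <= buf:
    buf = price * price
price = 36
d -= offset

2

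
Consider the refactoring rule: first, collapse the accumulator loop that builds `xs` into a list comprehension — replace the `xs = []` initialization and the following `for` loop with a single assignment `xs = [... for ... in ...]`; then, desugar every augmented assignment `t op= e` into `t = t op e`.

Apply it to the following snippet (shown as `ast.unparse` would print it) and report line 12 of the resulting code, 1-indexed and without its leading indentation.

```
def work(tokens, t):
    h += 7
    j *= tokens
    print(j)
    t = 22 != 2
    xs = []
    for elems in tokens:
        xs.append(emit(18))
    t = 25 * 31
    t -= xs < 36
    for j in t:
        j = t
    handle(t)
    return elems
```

return elems

Transformed code:
def work(tokens, t):
    h = h + 7
    j = j * tokens
    print(j)
    t = 22 != 2
    xs = [emit(18) for elems in tokens]
    t = 25 * 31
    t = t - (xs < 36)
    for j in t:
        j = t
    handle(t)
    return elems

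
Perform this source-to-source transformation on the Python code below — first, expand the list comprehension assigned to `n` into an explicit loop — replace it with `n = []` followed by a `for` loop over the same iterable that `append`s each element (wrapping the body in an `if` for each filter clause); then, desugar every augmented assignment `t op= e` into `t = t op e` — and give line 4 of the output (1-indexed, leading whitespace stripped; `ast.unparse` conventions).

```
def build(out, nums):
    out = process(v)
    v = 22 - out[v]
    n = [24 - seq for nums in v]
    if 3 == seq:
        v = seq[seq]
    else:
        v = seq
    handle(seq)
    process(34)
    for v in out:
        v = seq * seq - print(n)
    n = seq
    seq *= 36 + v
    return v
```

Transformed code:
def build(out, nums):
    out = process(v)
    v = 22 - out[v]
    n = []
    for nums in v:
        n.append(24 - seq)
    if 3 == seq:
        v = seq[seq]
    else:
        v = seq
    handle(seq)
    process(34)
    for v in out:
        v = seq * seq - print(n)
    n = seq
    seq = seq * (36 + v)
    return v

n = []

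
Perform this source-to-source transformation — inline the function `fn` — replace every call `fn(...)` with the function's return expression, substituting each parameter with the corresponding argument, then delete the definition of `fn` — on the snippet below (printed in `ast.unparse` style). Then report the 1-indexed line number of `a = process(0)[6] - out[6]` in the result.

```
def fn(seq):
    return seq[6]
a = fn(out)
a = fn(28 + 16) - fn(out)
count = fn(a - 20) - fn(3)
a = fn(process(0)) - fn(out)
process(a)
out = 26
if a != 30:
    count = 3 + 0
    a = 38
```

4

Transformed code:
a = out[6]
a = (28 + 16)[6] - out[6]
count = (a - 20)[6] - 3[6]
a = process(0)[6] - out[6]
process(a)
out = 26
if a != 30:
    count = 3 + 0
    a = 38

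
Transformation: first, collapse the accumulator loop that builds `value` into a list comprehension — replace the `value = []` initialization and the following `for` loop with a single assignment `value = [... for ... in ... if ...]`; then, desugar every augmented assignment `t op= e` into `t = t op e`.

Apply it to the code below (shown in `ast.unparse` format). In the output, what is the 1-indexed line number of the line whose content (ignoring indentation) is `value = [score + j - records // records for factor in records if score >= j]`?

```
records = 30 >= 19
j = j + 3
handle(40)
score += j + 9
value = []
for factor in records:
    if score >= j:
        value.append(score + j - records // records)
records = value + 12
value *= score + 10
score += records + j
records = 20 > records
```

Transformed code:
records = 30 >= 19
j = j + 3
handle(40)
score = score + (j + 9)
value = [score + j - records // records for factor in records if score >= j]
records = value + 12
value = value * (score + 10)
score = score + (records + j)
records = 20 > records

5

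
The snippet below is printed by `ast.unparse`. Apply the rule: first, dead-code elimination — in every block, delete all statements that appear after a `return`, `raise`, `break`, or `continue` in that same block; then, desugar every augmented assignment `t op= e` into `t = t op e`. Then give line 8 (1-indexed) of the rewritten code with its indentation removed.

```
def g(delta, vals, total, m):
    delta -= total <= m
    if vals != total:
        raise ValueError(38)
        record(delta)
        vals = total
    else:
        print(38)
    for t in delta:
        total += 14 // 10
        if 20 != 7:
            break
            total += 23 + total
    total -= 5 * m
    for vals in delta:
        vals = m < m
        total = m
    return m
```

total = total + 14 // 10

Transformed code:
def g(delta, vals, total, m):
    delta = delta - (total <= m)
    if vals != total:
        raise ValueError(38)
    else:
        print(38)
    for t in delta:
        total = total + 14 // 10
        if 20 != 7:
            break
    total = total - 5 * m
    for vals in delta:
        vals = m < m
        total = m
    return m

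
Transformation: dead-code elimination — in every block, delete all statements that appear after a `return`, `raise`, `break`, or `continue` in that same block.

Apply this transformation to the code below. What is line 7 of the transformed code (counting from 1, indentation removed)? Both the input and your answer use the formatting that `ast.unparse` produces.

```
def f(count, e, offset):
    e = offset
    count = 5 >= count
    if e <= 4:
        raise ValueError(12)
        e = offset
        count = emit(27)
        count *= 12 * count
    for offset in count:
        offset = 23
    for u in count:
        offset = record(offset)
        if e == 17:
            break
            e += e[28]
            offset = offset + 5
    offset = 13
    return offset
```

offset = 23

Transformed code:
def f(count, e, offset):
    e = offset
    count = 5 >= count
    if e <= 4:
        raise ValueError(12)
    for offset in count:
        offset = 23
    for u in count:
        offset = record(offset)
        if e == 17:
            break
    offset = 13
    return offset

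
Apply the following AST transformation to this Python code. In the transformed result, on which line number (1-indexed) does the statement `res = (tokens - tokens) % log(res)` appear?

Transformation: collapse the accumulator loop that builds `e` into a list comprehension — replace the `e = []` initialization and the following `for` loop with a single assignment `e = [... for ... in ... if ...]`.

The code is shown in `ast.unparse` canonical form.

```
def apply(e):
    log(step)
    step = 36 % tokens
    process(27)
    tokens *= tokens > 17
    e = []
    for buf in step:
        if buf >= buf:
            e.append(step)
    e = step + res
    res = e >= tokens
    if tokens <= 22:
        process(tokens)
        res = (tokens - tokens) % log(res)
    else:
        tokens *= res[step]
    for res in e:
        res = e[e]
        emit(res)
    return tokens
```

Transformed code:
def apply(e):
    log(step)
    step = 36 % tokens
    process(27)
    tokens *= tokens > 17
    e = [step for buf in step if buf >= buf]
    e = step + res
    res = e >= tokens
    if tokens <= 22:
        process(tokens)
        res = (tokens - tokens) % log(res)
    else:
        tokens *= res[step]
    for res in e:
        res = e[e]
        emit(res)
    return tokens

11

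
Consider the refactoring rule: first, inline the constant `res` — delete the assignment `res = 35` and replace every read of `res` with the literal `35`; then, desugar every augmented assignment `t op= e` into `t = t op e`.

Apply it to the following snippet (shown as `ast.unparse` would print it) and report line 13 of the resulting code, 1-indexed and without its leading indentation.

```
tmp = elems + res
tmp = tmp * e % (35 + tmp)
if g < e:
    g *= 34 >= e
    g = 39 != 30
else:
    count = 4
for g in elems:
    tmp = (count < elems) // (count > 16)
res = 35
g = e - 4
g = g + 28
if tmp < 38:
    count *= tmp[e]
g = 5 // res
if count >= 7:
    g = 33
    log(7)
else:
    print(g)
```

count = count * tmp[e]

Transformed code:
tmp = elems + 35
tmp = tmp * e % (35 + tmp)
if g < e:
    g = g * (34 >= e)
    g = 39 != 30
else:
    count = 4
for g in elems:
    tmp = (count < elems) // (count > 16)
g = e - 4
g = g + 28
if tmp < 38:
    count = count * tmp[e]
g = 5 // 35
if count >= 7:
    g = 33
    log(7)
else:
    print(g)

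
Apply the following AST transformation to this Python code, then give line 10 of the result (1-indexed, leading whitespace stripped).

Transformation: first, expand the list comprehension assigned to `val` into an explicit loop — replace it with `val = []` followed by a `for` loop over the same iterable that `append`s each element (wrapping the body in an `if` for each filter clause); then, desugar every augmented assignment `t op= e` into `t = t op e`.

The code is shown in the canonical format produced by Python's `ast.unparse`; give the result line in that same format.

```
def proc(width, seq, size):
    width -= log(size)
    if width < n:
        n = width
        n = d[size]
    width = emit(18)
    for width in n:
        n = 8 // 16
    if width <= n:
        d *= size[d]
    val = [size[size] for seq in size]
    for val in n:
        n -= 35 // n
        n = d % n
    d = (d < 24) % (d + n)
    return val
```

Transformed code:
def proc(width, seq, size):
    width = width - log(size)
    if width < n:
        n = width
        n = d[size]
    width = emit(18)
    for width in n:
        n = 8 // 16
    if width <= n:
        d = d * size[d]
    val = []
    for seq in size:
        val.append(size[size])
    for val in n:
        n = n - 35 // n
        n = d % n
    d = (d < 24) % (d + n)
    return val

d = d * size[d]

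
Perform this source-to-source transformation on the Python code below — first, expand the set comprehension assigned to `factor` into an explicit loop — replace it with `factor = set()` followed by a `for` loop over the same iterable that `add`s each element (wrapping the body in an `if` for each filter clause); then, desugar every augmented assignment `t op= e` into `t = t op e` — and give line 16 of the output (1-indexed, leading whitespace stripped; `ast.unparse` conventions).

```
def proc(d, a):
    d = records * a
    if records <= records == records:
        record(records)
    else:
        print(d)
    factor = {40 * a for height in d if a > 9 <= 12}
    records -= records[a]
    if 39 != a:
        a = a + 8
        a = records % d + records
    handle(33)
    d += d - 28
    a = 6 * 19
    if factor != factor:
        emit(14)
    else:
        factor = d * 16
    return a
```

d = d + (d - 28)

Transformed code:
def proc(d, a):
    d = records * a
    if records <= records == records:
        record(records)
    else:
        print(d)
    factor = set()
    for height in d:
        if a > 9 <= 12:
            factor.add(40 * a)
    records = records - records[a]
    if 39 != a:
        a = a + 8
        a = records % d + records
    handle(33)
    d = d + (d - 28)
    a = 6 * 19
    if factor != factor:
        emit(14)
    else:
        factor = d * 16
    return a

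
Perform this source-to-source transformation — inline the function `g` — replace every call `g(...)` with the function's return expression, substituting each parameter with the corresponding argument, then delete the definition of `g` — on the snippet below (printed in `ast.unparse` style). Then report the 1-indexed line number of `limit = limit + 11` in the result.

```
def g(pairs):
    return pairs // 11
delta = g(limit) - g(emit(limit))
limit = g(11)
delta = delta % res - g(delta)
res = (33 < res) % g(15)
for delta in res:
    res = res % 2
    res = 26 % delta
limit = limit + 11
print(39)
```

Transformed code:
delta = limit // 11 - emit(limit) // 11
limit = 11 // 11
delta = delta % res - delta // 11
res = (33 < res) % (15 // 11)
for delta in res:
    res = res % 2
    res = 26 % delta
limit = limit + 11
print(39)

8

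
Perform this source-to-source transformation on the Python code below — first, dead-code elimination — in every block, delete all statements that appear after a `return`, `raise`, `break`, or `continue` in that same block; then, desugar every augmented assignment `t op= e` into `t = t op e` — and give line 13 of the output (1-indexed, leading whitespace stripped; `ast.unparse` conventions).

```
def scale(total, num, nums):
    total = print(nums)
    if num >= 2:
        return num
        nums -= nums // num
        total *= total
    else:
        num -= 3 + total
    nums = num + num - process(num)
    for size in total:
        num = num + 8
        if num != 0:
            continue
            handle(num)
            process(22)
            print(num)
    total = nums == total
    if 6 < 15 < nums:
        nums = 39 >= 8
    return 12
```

if 6 < 15 < nums:

Transformed code:
def scale(total, num, nums):
    total = print(nums)
    if num >= 2:
        return num
    else:
        num = num - (3 + total)
    nums = num + num - process(num)
    for size in total:
        num = num + 8
        if num != 0:
            continue
    total = nums == total
    if 6 < 15 < nums:
        nums = 39 >= 8
    return 12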